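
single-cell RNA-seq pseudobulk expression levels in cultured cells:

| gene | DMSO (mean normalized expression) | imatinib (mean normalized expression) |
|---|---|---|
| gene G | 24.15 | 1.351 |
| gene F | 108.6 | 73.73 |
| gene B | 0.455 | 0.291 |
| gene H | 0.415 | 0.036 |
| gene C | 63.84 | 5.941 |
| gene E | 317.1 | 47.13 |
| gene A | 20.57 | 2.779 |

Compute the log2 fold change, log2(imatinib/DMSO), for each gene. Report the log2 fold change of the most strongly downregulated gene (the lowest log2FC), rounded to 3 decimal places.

-4.160

log2(1.351/24.15) = -4.160  (gene G)
log2(73.73/108.6) = -0.559  (gene F)
log2(0.291/0.455) = -0.645  (gene B)
log2(0.036/0.415) = -3.527  (gene H)
log2(5.941/63.84) = -3.426  (gene C)
log2(47.13/317.1) = -2.750  (gene E)
log2(2.779/20.57) = -2.888  (gene A)
gene G is most strongly downregulated.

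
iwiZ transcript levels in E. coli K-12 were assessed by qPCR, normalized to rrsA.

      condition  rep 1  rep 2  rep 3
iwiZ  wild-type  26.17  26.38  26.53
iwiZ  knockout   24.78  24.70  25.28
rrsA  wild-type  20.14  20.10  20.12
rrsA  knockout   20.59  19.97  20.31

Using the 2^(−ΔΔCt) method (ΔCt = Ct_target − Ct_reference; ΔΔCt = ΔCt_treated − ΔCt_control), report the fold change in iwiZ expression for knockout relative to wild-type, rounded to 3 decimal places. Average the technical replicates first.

Mean Ct: iwiZ wild-type 26.360; iwiZ knockout 24.920; rrsA wild-type 20.120; rrsA knockout 20.290
ΔCt(wild-type) = 26.360 − 20.120 = 6.240
ΔCt(knockout) = 24.920 − 20.290 = 4.630
ΔΔCt = 4.630 − 6.240 = -1.610
Fold change = 2^(−(-1.610)) = 2^1.610 = 3.0525

3.053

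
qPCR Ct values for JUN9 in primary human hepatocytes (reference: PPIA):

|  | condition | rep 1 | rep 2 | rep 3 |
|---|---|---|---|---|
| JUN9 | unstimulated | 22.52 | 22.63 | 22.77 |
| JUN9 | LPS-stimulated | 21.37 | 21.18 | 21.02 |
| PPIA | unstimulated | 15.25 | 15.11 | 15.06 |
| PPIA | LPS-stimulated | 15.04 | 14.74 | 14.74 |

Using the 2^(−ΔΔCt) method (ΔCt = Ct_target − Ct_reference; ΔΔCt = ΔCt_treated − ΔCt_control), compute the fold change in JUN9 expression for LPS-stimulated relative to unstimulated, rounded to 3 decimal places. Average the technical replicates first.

Mean Ct: JUN9 unstimulated 22.640; JUN9 LPS-stimulated 21.190; PPIA unstimulated 15.140; PPIA LPS-stimulated 14.840
ΔCt(unstimulated) = 22.640 − 15.140 = 7.500
ΔCt(LPS-stimulated) = 21.190 − 14.840 = 6.350
ΔΔCt = 6.350 − 7.500 = -1.150
Fold change = 2^(−(-1.150)) = 2^1.150 = 2.2191

2.219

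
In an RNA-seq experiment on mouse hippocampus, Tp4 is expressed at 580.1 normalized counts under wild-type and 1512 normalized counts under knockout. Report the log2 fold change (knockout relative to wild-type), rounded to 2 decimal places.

1.38

Fold change = 1512 / 580.1 = 2.6064
log2(2.6064) = 1.382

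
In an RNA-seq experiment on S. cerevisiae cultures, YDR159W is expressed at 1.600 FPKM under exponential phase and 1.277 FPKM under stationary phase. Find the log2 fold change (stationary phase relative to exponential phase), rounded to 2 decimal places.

-0.33

Fold change = 1.277 / 1.600 = 0.7981
log2(0.7981) = -0.325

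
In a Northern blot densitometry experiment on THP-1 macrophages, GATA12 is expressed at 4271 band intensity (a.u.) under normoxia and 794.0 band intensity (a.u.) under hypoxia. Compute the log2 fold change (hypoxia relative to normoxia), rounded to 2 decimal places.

-2.43

Fold change = 794.0 / 4271 = 0.1859
log2(0.1859) = -2.427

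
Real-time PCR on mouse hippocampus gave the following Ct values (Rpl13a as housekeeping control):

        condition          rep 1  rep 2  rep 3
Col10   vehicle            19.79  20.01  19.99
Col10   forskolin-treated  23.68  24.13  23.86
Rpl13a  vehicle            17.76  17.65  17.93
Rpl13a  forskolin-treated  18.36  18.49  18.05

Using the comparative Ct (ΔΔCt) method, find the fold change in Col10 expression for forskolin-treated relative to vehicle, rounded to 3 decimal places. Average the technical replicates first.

0.092

Mean Ct: Col10 vehicle 19.930; Col10 forskolin-treated 23.890; Rpl13a vehicle 17.780; Rpl13a forskolin-treated 18.300
ΔCt(vehicle) = 19.930 − 17.780 = 2.150
ΔCt(forskolin-treated) = 23.890 − 18.300 = 5.590
ΔΔCt = 5.590 − 2.150 = 3.440
Fold change = 2^(−3.440) = 0.0921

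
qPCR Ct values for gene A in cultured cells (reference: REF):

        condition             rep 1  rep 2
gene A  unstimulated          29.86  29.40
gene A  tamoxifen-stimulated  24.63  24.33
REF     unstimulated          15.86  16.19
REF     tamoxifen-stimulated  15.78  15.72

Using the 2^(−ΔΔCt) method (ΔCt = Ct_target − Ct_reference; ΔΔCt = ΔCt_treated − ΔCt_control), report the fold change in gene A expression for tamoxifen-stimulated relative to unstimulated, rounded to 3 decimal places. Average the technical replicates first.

29.344

Mean Ct: gene A unstimulated 29.630; gene A tamoxifen-stimulated 24.480; REF unstimulated 16.025; REF tamoxifen-stimulated 15.750
ΔCt(unstimulated) = 29.630 − 16.025 = 13.605
ΔCt(tamoxifen-stimulated) = 24.480 − 15.750 = 8.730
ΔΔCt = 8.730 − 13.605 = -4.875
Fold change = 2^(−(-4.875)) = 2^4.875 = 29.3441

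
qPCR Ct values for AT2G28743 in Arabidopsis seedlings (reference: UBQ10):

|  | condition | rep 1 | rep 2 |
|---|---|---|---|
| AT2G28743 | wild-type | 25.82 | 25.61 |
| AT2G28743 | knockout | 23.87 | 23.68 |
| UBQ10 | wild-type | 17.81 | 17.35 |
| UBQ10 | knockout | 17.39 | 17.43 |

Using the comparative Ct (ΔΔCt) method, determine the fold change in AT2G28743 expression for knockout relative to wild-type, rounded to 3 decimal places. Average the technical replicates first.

3.411

Mean Ct: AT2G28743 wild-type 25.715; AT2G28743 knockout 23.775; UBQ10 wild-type 17.580; UBQ10 knockout 17.410
ΔCt(wild-type) = 25.715 − 17.580 = 8.135
ΔCt(knockout) = 23.775 − 17.410 = 6.365
ΔΔCt = 6.365 − 8.135 = -1.770
Fold change = 2^(−(-1.770)) = 2^1.770 = 3.4105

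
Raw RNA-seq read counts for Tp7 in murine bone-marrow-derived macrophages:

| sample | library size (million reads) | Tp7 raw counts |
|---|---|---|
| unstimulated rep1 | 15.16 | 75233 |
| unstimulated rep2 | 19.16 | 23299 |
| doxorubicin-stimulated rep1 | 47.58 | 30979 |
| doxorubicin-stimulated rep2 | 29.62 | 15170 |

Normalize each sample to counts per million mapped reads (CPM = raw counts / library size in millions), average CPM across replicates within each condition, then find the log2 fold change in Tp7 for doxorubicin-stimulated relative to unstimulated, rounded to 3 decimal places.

CPM(unstimulated rep1) = 75233 / 15.16 = 4962.5989
CPM(unstimulated rep2) = 23299 / 19.16 = 1216.0230
CPM(doxorubicin-stimulated rep1) = 30979 / 47.58 = 651.0929
CPM(doxorubicin-stimulated rep2) = 15170 / 29.62 = 512.1540
mean CPM(unstimulated) = 3089.3110; mean CPM(doxorubicin-stimulated) = 581.6234
Fold change = 581.6234 / 3089.3110 = 0.18827
log2(0.18827) = -2.4091

-2.409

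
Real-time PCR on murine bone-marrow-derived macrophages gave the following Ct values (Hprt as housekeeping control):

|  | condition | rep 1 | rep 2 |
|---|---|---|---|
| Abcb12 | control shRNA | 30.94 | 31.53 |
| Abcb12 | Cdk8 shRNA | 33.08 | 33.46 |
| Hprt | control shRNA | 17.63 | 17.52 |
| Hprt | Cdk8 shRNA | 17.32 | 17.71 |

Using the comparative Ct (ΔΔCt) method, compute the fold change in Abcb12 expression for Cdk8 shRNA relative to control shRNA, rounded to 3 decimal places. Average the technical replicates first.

0.234

Mean Ct: Abcb12 control shRNA 31.235; Abcb12 Cdk8 shRNA 33.270; Hprt control shRNA 17.575; Hprt Cdk8 shRNA 17.515
ΔCt(control shRNA) = 31.235 − 17.575 = 13.660
ΔCt(Cdk8 shRNA) = 33.270 − 17.515 = 15.755
ΔΔCt = 15.755 − 13.660 = 2.095
Fold change = 2^(−2.095) = 0.2341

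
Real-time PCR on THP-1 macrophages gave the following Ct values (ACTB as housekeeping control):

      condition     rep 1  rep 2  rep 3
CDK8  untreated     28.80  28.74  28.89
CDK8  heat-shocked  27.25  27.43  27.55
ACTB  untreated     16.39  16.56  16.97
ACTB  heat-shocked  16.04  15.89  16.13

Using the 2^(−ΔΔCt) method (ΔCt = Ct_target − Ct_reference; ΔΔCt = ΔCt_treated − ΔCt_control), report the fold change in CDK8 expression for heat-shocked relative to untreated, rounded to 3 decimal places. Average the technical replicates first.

1.717

Mean Ct: CDK8 untreated 28.810; CDK8 heat-shocked 27.410; ACTB untreated 16.640; ACTB heat-shocked 16.020
ΔCt(untreated) = 28.810 − 16.640 = 12.170
ΔCt(heat-shocked) = 27.410 − 16.020 = 11.390
ΔΔCt = 11.390 − 12.170 = -0.780
Fold change = 2^(−(-0.780)) = 2^0.780 = 1.7171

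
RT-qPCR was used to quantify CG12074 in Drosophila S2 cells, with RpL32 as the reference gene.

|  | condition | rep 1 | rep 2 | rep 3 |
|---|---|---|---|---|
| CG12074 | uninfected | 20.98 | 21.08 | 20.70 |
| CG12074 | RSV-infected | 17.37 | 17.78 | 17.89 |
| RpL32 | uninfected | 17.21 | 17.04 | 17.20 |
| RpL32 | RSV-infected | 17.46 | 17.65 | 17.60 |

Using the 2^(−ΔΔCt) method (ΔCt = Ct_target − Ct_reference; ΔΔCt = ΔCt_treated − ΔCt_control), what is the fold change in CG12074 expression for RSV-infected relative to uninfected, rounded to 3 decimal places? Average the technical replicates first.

Mean Ct: CG12074 uninfected 20.920; CG12074 RSV-infected 17.680; RpL32 uninfected 17.150; RpL32 RSV-infected 17.570
ΔCt(uninfected) = 20.920 − 17.150 = 3.770
ΔCt(RSV-infected) = 17.680 − 17.570 = 0.110
ΔΔCt = 0.110 − 3.770 = -3.660
Fold change = 2^(−(-3.660)) = 2^3.660 = 12.6407

12.641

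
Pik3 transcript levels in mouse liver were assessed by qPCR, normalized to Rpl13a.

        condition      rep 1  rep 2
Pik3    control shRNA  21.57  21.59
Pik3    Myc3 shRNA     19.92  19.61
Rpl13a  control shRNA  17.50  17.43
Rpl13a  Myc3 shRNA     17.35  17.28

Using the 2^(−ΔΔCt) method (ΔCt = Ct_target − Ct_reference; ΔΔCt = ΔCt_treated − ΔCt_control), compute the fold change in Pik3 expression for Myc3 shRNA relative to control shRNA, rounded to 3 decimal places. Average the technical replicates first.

Mean Ct: Pik3 control shRNA 21.580; Pik3 Myc3 shRNA 19.765; Rpl13a control shRNA 17.465; Rpl13a Myc3 shRNA 17.315
ΔCt(control shRNA) = 21.580 − 17.465 = 4.115
ΔCt(Myc3 shRNA) = 19.765 − 17.315 = 2.450
ΔΔCt = 2.450 − 4.115 = -1.665
Fold change = 2^(−(-1.665)) = 2^1.665 = 3.1711

3.171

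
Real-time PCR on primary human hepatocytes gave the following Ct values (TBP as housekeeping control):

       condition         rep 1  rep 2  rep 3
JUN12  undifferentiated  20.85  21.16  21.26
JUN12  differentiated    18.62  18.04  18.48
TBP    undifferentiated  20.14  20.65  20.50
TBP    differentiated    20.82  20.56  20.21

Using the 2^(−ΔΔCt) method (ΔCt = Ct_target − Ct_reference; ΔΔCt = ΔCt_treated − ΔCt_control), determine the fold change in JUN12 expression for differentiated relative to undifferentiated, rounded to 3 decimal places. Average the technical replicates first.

Mean Ct: JUN12 undifferentiated 21.090; JUN12 differentiated 18.380; TBP undifferentiated 20.430; TBP differentiated 20.530
ΔCt(undifferentiated) = 21.090 − 20.430 = 0.660
ΔCt(differentiated) = 18.380 − 20.530 = -2.150
ΔΔCt = -2.150 − 0.660 = -2.810
Fold change = 2^(−(-2.810)) = 2^2.810 = 7.0128

7.013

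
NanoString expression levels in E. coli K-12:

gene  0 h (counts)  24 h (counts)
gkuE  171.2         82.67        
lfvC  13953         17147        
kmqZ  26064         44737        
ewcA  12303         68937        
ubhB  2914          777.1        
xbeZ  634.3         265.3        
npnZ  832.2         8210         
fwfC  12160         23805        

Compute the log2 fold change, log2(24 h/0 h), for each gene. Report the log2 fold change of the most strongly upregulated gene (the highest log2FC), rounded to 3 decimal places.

log2(82.67/171.2) = -1.050  (gkuE)
log2(17147/13953) = 0.297  (lfvC)
log2(44737/26064) = 0.779  (kmqZ)
log2(68937/12303) = 2.486  (ewcA)
log2(777.1/2914) = -1.907  (ubhB)
log2(265.3/634.3) = -1.258  (xbeZ)
log2(8210/832.2) = 3.302  (npnZ)
log2(23805/12160) = 0.969  (fwfC)
npnZ is most strongly upregulated.

3.302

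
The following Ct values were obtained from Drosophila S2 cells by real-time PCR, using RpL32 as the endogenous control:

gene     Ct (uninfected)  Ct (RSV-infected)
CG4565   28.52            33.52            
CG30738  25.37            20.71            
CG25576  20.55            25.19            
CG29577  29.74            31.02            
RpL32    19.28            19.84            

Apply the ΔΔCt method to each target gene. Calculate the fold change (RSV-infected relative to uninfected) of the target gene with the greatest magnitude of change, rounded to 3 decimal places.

37.271

CG4565: ΔΔCt = (33.52−19.84) − (28.52−19.28) = 13.68 − 9.24 = 4.44; fold change = 2^-4.44 = 0.046
CG30738: ΔΔCt = (20.71−19.84) − (25.37−19.28) = 0.87 − 6.09 = -5.22; fold change = 2^5.22 = 37.271
CG25576: ΔΔCt = (25.19−19.84) − (20.55−19.28) = 5.35 − 1.27 = 4.08; fold change = 2^-4.08 = 0.059
CG29577: ΔΔCt = (31.02−19.84) − (29.74−19.28) = 11.18 − 10.46 = 0.72; fold change = 2^-0.72 = 0.607
CG30738 has the largest |ΔΔCt| = 5.22.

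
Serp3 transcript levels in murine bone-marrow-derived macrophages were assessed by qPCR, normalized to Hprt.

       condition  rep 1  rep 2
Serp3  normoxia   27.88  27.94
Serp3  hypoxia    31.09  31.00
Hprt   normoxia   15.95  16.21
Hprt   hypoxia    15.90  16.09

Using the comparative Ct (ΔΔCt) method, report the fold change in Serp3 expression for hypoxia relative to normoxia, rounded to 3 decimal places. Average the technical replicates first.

0.107

Mean Ct: Serp3 normoxia 27.910; Serp3 hypoxia 31.045; Hprt normoxia 16.080; Hprt hypoxia 15.995
ΔCt(normoxia) = 27.910 − 16.080 = 11.830
ΔCt(hypoxia) = 31.045 − 15.995 = 15.050
ΔΔCt = 15.050 − 11.830 = 3.220
Fold change = 2^(−3.220) = 0.1073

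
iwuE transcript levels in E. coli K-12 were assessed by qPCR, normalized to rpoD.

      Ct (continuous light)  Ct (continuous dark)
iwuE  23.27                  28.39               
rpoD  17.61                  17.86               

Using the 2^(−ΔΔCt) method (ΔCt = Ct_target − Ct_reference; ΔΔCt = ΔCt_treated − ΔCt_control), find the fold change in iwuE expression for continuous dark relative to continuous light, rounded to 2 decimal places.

ΔCt(continuous light) = 23.270 − 17.610 = 5.660
ΔCt(continuous dark) = 28.390 − 17.860 = 10.530
ΔΔCt = 10.530 − 5.660 = 4.870
Fold change = 2^(−4.870) = 0.034

0.03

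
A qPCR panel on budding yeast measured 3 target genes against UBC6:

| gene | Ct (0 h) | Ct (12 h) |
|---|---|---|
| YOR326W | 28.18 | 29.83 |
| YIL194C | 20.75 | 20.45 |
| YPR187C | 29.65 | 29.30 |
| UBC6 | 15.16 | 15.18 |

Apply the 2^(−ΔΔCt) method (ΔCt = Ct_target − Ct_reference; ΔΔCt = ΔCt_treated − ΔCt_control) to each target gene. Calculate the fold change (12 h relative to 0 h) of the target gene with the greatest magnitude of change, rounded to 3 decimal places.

YOR326W: ΔΔCt = (29.83−15.18) − (28.18−15.16) = 14.65 − 13.02 = 1.63; fold change = 2^-1.63 = 0.323
YIL194C: ΔΔCt = (20.45−15.18) − (20.75−15.16) = 5.27 − 5.59 = -0.32; fold change = 2^0.32 = 1.248
YPR187C: ΔΔCt = (29.30−15.18) − (29.65−15.16) = 14.12 − 14.49 = -0.37; fold change = 2^0.37 = 1.292
YOR326W has the largest |ΔΔCt| = 1.63.

0.323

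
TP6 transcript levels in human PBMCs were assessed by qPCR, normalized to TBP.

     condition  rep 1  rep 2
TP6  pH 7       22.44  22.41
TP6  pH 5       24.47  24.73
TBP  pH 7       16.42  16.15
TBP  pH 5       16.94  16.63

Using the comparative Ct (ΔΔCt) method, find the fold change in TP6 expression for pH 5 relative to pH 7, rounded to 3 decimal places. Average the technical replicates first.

Mean Ct: TP6 pH 7 22.425; TP6 pH 5 24.600; TBP pH 7 16.285; TBP pH 5 16.785
ΔCt(pH 7) = 22.425 − 16.285 = 6.140
ΔCt(pH 5) = 24.600 − 16.785 = 7.815
ΔΔCt = 7.815 − 6.140 = 1.675
Fold change = 2^(−1.675) = 0.3132

0.313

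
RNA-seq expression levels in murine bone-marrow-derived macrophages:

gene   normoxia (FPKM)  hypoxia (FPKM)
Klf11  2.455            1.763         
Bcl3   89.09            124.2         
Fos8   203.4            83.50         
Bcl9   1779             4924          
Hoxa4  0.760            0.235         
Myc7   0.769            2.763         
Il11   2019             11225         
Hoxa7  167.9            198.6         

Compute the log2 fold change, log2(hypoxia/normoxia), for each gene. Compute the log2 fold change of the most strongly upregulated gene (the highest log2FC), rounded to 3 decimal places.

2.475

log2(1.763/2.455) = -0.478  (Klf11)
log2(124.2/89.09) = 0.479  (Bcl3)
log2(83.50/203.4) = -1.284  (Fos8)
log2(4924/1779) = 1.469  (Bcl9)
log2(0.235/0.760) = -1.693  (Hoxa4)
log2(2.763/0.769) = 1.845  (Myc7)
log2(11225/2019) = 2.475  (Il11)
log2(198.6/167.9) = 0.242  (Hoxa7)
Il11 is most strongly upregulated.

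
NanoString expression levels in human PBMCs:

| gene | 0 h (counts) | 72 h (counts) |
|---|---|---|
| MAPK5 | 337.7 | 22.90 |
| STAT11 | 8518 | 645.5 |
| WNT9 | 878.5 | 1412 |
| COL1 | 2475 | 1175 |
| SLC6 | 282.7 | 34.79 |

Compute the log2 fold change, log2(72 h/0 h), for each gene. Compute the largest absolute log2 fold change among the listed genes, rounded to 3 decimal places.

3.882

log2(22.90/337.7) = -3.882  (MAPK5)
log2(645.5/8518) = -3.722  (STAT11)
log2(1412/878.5) = 0.685  (WNT9)
log2(1175/2475) = -1.075  (COL1)
log2(34.79/282.7) = -3.023  (SLC6)
The largest magnitude belongs to MAPK5.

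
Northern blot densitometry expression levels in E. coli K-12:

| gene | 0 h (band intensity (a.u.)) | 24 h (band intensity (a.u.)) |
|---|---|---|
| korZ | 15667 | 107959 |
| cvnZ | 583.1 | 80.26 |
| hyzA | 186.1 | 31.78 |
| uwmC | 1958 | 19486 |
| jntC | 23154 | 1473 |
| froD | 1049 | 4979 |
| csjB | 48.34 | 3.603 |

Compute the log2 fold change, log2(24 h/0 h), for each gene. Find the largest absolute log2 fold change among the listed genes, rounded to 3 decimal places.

log2(107959/15667) = 2.785  (korZ)
log2(80.26/583.1) = -2.861  (cvnZ)
log2(31.78/186.1) = -2.550  (hyzA)
log2(19486/1958) = 3.315  (uwmC)
log2(1473/23154) = -3.974  (jntC)
log2(4979/1049) = 2.247  (froD)
log2(3.603/48.34) = -3.746  (csjB)
The largest magnitude belongs to jntC.

3.974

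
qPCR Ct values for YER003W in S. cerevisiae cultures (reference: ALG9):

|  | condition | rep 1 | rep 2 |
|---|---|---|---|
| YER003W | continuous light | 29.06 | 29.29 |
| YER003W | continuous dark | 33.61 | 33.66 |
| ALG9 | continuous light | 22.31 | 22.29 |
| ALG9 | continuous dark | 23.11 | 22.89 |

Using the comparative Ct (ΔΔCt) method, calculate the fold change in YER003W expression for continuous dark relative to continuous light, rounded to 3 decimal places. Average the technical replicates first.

0.074

Mean Ct: YER003W continuous light 29.175; YER003W continuous dark 33.635; ALG9 continuous light 22.300; ALG9 continuous dark 23.000
ΔCt(continuous light) = 29.175 − 22.300 = 6.875
ΔCt(continuous dark) = 33.635 − 23.000 = 10.635
ΔΔCt = 10.635 − 6.875 = 3.760
Fold change = 2^(−3.760) = 0.0738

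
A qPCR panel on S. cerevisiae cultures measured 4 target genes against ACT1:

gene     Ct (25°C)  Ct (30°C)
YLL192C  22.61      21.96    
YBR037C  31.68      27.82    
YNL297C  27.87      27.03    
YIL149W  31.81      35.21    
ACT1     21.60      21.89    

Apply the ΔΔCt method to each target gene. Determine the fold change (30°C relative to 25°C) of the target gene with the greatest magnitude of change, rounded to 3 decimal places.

YLL192C: ΔΔCt = (21.96−21.89) − (22.61−21.60) = 0.07 − 1.01 = -0.94; fold change = 2^0.94 = 1.919
YBR037C: ΔΔCt = (27.82−21.89) − (31.68−21.60) = 5.93 − 10.08 = -4.15; fold change = 2^4.15 = 17.753
YNL297C: ΔΔCt = (27.03−21.89) − (27.87−21.60) = 5.14 − 6.27 = -1.13; fold change = 2^1.13 = 2.189
YIL149W: ΔΔCt = (35.21−21.89) − (31.81−21.60) = 13.32 − 10.21 = 3.11; fold change = 2^-3.11 = 0.116
YBR037C has the largest |ΔΔCt| = 4.15.

17.753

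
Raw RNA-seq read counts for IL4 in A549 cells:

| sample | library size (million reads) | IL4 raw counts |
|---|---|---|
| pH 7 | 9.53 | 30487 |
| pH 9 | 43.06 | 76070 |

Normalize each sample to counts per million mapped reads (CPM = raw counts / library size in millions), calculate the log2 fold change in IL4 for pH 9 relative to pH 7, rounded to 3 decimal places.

CPM(pH 7) = 30487 / 9.53 = 3199.0556
CPM(pH 9) = 76070 / 43.06 = 1766.6047
Fold change = 1766.6047 / 3199.0556 = 0.55223
log2(0.55223) = -0.8567

-0.857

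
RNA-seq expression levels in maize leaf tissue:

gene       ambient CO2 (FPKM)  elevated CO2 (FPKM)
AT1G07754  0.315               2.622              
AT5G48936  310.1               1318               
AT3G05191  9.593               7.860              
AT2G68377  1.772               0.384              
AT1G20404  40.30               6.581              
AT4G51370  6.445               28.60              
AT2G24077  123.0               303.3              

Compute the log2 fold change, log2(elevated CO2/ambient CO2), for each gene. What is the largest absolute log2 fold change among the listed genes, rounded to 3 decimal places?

3.057

log2(2.622/0.315) = 3.057  (AT1G07754)
log2(1318/310.1) = 2.088  (AT5G48936)
log2(7.860/9.593) = -0.287  (AT3G05191)
log2(0.384/1.772) = -2.206  (AT2G68377)
log2(6.581/40.30) = -2.614  (AT1G20404)
log2(28.60/6.445) = 2.150  (AT4G51370)
log2(303.3/123.0) = 1.302  (AT2G24077)
The largest magnitude belongs to AT1G07754.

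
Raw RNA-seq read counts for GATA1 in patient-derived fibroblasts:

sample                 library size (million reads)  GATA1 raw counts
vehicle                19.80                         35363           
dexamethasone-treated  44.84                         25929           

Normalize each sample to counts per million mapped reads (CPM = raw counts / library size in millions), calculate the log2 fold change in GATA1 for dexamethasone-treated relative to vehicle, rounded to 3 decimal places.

CPM(vehicle) = 35363 / 19.80 = 1786.0101
CPM(dexamethasone-treated) = 25929 / 44.84 = 578.2560
Fold change = 578.2560 / 1786.0101 = 0.32377
log2(0.32377) = -1.6270

-1.627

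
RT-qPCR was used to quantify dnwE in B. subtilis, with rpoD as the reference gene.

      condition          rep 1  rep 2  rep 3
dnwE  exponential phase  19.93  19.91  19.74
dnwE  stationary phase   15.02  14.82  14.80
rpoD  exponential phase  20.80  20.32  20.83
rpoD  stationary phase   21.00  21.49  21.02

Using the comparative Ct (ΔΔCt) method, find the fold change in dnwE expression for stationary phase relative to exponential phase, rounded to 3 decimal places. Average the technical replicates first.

45.255

Mean Ct: dnwE exponential phase 19.860; dnwE stationary phase 14.880; rpoD exponential phase 20.650; rpoD stationary phase 21.170
ΔCt(exponential phase) = 19.860 − 20.650 = -0.790
ΔCt(stationary phase) = 14.880 − 21.170 = -6.290
ΔΔCt = -6.290 − (-0.790) = -5.500
Fold change = 2^(−(-5.500)) = 2^5.500 = 45.2548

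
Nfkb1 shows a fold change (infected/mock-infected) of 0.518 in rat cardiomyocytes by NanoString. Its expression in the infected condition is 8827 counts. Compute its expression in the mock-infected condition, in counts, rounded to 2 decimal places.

mock-infected expression = 8827 / 0.518 = 17040.54

17040.54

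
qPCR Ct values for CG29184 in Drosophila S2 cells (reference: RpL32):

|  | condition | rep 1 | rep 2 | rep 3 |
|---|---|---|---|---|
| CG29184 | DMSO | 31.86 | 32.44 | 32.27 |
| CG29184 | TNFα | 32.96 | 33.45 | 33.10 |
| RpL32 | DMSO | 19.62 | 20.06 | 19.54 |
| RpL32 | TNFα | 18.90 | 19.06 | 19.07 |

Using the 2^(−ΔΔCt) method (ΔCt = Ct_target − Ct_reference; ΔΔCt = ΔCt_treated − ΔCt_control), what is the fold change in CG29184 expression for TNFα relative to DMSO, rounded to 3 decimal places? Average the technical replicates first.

0.306

Mean Ct: CG29184 DMSO 32.190; CG29184 TNFα 33.170; RpL32 DMSO 19.740; RpL32 TNFα 19.010
ΔCt(DMSO) = 32.190 − 19.740 = 12.450
ΔCt(TNFα) = 33.170 − 19.010 = 14.160
ΔΔCt = 14.160 − 12.450 = 1.710
Fold change = 2^(−1.710) = 0.3057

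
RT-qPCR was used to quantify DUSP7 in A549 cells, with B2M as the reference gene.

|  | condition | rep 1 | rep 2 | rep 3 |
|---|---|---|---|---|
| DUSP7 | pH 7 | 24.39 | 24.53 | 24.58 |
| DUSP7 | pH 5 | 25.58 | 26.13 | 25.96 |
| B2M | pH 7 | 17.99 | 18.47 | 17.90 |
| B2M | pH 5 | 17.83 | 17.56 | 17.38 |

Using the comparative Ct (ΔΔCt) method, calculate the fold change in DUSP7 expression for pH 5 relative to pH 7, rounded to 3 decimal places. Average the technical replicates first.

Mean Ct: DUSP7 pH 7 24.500; DUSP7 pH 5 25.890; B2M pH 7 18.120; B2M pH 5 17.590
ΔCt(pH 7) = 24.500 − 18.120 = 6.380
ΔCt(pH 5) = 25.890 − 17.590 = 8.300
ΔΔCt = 8.300 − 6.380 = 1.920
Fold change = 2^(−1.920) = 0.2643

0.264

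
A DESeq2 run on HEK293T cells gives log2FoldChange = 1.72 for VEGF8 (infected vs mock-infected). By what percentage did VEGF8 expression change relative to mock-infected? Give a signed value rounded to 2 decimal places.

Fold change = 2^(1.72) = 3.2944
Percent change = (FC − 1) × 100% = (3.2944 − 1) × 100 = 229.44%

229.44%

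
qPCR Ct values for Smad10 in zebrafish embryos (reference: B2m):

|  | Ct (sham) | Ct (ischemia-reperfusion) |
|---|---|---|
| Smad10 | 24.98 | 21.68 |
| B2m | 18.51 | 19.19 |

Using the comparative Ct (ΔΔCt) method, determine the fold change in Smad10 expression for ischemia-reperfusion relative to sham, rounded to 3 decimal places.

15.780

ΔCt(sham) = 24.980 − 18.510 = 6.470
ΔCt(ischemia-reperfusion) = 21.680 − 19.190 = 2.490
ΔΔCt = 2.490 − 6.470 = -3.980
Fold change = 2^(−(-3.980)) = 2^3.980 = 15.7797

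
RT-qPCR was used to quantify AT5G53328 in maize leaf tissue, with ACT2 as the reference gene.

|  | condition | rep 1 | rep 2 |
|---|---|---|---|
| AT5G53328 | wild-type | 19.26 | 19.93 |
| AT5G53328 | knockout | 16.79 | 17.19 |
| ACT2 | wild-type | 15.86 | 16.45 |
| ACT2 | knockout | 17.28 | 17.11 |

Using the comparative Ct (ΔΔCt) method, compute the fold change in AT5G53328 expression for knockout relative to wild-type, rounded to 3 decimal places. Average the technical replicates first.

12.510

Mean Ct: AT5G53328 wild-type 19.595; AT5G53328 knockout 16.990; ACT2 wild-type 16.155; ACT2 knockout 17.195
ΔCt(wild-type) = 19.595 − 16.155 = 3.440
ΔCt(knockout) = 16.990 − 17.195 = -0.205
ΔΔCt = -0.205 − 3.440 = -3.645
Fold change = 2^(−(-3.645)) = 2^3.645 = 12.5099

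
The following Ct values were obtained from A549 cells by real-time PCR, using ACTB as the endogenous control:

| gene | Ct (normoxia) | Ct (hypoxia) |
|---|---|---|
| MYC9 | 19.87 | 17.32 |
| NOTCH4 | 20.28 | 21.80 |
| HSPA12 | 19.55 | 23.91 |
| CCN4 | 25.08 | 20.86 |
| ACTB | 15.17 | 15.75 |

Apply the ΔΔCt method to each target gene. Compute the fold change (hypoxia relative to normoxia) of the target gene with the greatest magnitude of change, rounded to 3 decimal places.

27.858

MYC9: ΔΔCt = (17.32−15.75) − (19.87−15.17) = 1.57 − 4.70 = -3.13; fold change = 2^3.13 = 8.754
NOTCH4: ΔΔCt = (21.80−15.75) − (20.28−15.17) = 6.05 − 5.11 = 0.94; fold change = 2^-0.94 = 0.521
HSPA12: ΔΔCt = (23.91−15.75) − (19.55−15.17) = 8.16 − 4.38 = 3.78; fold change = 2^-3.78 = 0.073
CCN4: ΔΔCt = (20.86−15.75) − (25.08−15.17) = 5.11 − 9.91 = -4.80; fold change = 2^4.80 = 27.858
CCN4 has the largest |ΔΔCt| = 4.80.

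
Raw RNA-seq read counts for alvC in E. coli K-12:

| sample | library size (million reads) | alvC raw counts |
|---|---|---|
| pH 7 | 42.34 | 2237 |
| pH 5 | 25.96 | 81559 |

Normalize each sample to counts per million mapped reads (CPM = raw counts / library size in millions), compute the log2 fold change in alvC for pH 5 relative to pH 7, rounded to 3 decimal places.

CPM(pH 7) = 2237 / 42.34 = 52.8342
CPM(pH 5) = 81559 / 25.96 = 3141.7180
Fold change = 3141.7180 / 52.8342 = 59.46372
log2(59.46372) = 5.8939

5.894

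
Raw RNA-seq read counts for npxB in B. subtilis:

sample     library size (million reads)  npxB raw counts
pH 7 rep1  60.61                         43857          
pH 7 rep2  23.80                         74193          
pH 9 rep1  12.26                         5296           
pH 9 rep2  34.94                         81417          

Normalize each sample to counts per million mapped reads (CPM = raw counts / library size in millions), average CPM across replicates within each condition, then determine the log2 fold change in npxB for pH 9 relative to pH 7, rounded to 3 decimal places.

CPM(pH 7 rep1) = 43857 / 60.61 = 723.5935
CPM(pH 7 rep2) = 74193 / 23.80 = 3117.3529
CPM(pH 9 rep1) = 5296 / 12.26 = 431.9739
CPM(pH 9 rep2) = 81417 / 34.94 = 2330.1946
mean CPM(pH 7) = 1920.4732; mean CPM(pH 9) = 1381.0843
Fold change = 1381.0843 / 1920.4732 = 0.71914
log2(0.71914) = -0.4757

-0.476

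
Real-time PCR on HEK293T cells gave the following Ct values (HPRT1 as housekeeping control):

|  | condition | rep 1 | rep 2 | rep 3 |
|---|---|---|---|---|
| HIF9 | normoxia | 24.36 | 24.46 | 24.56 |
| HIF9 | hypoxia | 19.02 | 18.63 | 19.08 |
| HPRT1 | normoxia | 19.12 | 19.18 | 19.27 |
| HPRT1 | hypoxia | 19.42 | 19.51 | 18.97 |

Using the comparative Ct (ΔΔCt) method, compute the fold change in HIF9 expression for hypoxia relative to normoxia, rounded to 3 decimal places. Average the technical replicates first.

Mean Ct: HIF9 normoxia 24.460; HIF9 hypoxia 18.910; HPRT1 normoxia 19.190; HPRT1 hypoxia 19.300
ΔCt(normoxia) = 24.460 − 19.190 = 5.270
ΔCt(hypoxia) = 18.910 − 19.300 = -0.390
ΔΔCt = -0.390 − 5.270 = -5.660
Fold change = 2^(−(-5.660)) = 2^5.660 = 50.5626

50.563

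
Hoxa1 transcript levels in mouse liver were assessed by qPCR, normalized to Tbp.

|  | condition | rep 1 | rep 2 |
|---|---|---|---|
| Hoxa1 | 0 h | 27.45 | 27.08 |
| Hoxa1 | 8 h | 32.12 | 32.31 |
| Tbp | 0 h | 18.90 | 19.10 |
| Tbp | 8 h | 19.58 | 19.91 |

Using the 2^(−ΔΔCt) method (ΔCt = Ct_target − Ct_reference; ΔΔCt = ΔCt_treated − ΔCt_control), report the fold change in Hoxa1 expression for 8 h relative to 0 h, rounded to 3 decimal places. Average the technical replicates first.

0.054

Mean Ct: Hoxa1 0 h 27.265; Hoxa1 8 h 32.215; Tbp 0 h 19.000; Tbp 8 h 19.745
ΔCt(0 h) = 27.265 − 19.000 = 8.265
ΔCt(8 h) = 32.215 − 19.745 = 12.470
ΔΔCt = 12.470 − 8.265 = 4.205
Fold change = 2^(−4.205) = 0.0542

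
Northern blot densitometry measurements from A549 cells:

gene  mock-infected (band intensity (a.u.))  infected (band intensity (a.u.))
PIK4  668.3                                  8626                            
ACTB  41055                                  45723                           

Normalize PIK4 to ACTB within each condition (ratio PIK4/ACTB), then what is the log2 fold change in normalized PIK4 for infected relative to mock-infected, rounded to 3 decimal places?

3.535

PIK4/ACTB (mock-infected) = 668.3 / 41055 = 0.016278
PIK4/ACTB (infected) = 8626 / 45723 = 0.18866
Fold change = 0.18866 / 0.016278 = 11.5896
log2(11.5896) = 3.5348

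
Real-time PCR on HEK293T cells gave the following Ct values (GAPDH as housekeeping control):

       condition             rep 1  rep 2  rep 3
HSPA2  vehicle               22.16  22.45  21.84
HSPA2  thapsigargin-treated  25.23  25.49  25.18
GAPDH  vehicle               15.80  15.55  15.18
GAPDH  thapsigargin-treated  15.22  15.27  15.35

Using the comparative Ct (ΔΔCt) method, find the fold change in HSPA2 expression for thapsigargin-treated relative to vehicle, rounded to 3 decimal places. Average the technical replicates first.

Mean Ct: HSPA2 vehicle 22.150; HSPA2 thapsigargin-treated 25.300; GAPDH vehicle 15.510; GAPDH thapsigargin-treated 15.280
ΔCt(vehicle) = 22.150 − 15.510 = 6.640
ΔCt(thapsigargin-treated) = 25.300 − 15.280 = 10.020
ΔΔCt = 10.020 − 6.640 = 3.380
Fold change = 2^(−3.380) = 0.0961

0.096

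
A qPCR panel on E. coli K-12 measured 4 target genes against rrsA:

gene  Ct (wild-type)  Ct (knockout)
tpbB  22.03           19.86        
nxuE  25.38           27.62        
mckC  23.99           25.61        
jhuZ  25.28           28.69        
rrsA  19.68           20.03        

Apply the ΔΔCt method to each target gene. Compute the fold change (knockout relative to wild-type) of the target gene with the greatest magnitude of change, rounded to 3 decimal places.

tpbB: ΔΔCt = (19.86−20.03) − (22.03−19.68) = -0.17 − 2.35 = -2.52; fold change = 2^2.52 = 5.736
nxuE: ΔΔCt = (27.62−20.03) − (25.38−19.68) = 7.59 − 5.70 = 1.89; fold change = 2^-1.89 = 0.270
mckC: ΔΔCt = (25.61−20.03) − (23.99−19.68) = 5.58 − 4.31 = 1.27; fold change = 2^-1.27 = 0.415
jhuZ: ΔΔCt = (28.69−20.03) − (25.28−19.68) = 8.66 − 5.60 = 3.06; fold change = 2^-3.06 = 0.120
jhuZ has the largest |ΔΔCt| = 3.06.

0.120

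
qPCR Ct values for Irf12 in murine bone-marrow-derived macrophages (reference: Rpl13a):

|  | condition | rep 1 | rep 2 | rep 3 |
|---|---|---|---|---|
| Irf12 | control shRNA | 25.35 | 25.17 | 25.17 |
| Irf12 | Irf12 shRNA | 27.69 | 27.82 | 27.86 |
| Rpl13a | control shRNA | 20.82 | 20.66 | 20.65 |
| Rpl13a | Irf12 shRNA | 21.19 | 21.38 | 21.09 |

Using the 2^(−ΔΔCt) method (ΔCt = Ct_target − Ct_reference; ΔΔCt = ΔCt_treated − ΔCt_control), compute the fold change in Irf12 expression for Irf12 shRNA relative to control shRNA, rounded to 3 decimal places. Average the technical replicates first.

Mean Ct: Irf12 control shRNA 25.230; Irf12 Irf12 shRNA 27.790; Rpl13a control shRNA 20.710; Rpl13a Irf12 shRNA 21.220
ΔCt(control shRNA) = 25.230 − 20.710 = 4.520
ΔCt(Irf12 shRNA) = 27.790 − 21.220 = 6.570
ΔΔCt = 6.570 − 4.520 = 2.050
Fold change = 2^(−2.050) = 0.2415

0.241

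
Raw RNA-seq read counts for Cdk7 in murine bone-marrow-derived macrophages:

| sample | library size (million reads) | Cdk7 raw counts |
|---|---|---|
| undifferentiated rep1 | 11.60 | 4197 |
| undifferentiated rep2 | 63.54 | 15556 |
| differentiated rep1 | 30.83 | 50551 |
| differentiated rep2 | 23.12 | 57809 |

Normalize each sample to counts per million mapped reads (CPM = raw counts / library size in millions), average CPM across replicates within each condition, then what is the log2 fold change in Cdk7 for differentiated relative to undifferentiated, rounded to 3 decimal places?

2.771

CPM(undifferentiated rep1) = 4197 / 11.60 = 361.8103
CPM(undifferentiated rep2) = 15556 / 63.54 = 244.8222
CPM(differentiated rep1) = 50551 / 30.83 = 1639.6692
CPM(differentiated rep2) = 57809 / 23.12 = 2500.3893
mean CPM(undifferentiated) = 303.3163; mean CPM(differentiated) = 2070.0292
Fold change = 2070.0292 / 303.3163 = 6.82466
log2(6.82466) = 2.7708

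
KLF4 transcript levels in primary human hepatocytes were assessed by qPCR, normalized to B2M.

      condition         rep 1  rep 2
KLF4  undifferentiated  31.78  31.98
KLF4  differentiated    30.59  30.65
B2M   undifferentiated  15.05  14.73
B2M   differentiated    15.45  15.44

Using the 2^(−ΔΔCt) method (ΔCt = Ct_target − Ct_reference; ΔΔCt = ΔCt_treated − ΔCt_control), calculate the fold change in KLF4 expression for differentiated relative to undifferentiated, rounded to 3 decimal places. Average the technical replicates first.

Mean Ct: KLF4 undifferentiated 31.880; KLF4 differentiated 30.620; B2M undifferentiated 14.890; B2M differentiated 15.445
ΔCt(undifferentiated) = 31.880 − 14.890 = 16.990
ΔCt(differentiated) = 30.620 − 15.445 = 15.175
ΔΔCt = 15.175 − 16.990 = -1.815
Fold change = 2^(−(-1.815)) = 2^1.815 = 3.5186

3.519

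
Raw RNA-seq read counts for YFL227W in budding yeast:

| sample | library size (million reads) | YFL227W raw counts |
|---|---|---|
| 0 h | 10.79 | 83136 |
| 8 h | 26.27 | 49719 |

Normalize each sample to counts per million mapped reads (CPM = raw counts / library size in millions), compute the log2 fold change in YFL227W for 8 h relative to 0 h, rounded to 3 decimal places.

CPM(0 h) = 83136 / 10.79 = 7704.9120
CPM(8 h) = 49719 / 26.27 = 1892.6152
Fold change = 1892.6152 / 7704.9120 = 0.24564
log2(0.24564) = -2.0254

-2.025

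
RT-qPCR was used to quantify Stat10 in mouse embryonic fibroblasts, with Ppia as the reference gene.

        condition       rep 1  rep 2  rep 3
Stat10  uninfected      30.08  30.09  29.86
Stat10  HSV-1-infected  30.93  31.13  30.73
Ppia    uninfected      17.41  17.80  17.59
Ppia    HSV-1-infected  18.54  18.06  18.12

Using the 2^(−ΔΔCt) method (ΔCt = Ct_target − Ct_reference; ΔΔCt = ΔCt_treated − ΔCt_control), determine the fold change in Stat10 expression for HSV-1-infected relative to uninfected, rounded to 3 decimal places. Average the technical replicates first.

0.824

Mean Ct: Stat10 uninfected 30.010; Stat10 HSV-1-infected 30.930; Ppia uninfected 17.600; Ppia HSV-1-infected 18.240
ΔCt(uninfected) = 30.010 − 17.600 = 12.410
ΔCt(HSV-1-infected) = 30.930 − 18.240 = 12.690
ΔΔCt = 12.690 − 12.410 = 0.280
Fold change = 2^(−0.280) = 0.8236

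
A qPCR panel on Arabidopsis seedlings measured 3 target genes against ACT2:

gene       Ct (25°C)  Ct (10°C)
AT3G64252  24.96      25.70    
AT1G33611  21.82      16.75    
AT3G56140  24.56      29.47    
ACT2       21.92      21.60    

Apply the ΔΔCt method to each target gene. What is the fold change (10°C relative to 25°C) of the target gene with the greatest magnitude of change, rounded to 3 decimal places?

0.027

AT3G64252: ΔΔCt = (25.70−21.60) − (24.96−21.92) = 4.10 − 3.04 = 1.06; fold change = 2^-1.06 = 0.480
AT1G33611: ΔΔCt = (16.75−21.60) − (21.82−21.92) = -4.85 − (-0.10) = -4.75; fold change = 2^4.75 = 26.909
AT3G56140: ΔΔCt = (29.47−21.60) − (24.56−21.92) = 7.87 − 2.64 = 5.23; fold change = 2^-5.23 = 0.027
AT3G56140 has the largest |ΔΔCt| = 5.23.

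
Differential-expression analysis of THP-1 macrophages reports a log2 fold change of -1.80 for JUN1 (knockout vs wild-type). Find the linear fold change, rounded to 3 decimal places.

0.287

Fold change = 2^(-1.80) = 0.2872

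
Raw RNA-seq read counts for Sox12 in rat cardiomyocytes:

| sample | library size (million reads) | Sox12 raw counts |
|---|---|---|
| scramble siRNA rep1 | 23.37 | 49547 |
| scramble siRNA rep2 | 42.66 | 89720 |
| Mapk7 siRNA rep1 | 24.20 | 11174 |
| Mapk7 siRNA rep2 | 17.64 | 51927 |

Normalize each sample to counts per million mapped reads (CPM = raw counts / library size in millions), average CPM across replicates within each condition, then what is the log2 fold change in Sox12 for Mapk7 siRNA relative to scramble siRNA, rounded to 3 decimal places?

-0.311

CPM(scramble siRNA rep1) = 49547 / 23.37 = 2120.1113
CPM(scramble siRNA rep2) = 89720 / 42.66 = 2103.1411
CPM(Mapk7 siRNA rep1) = 11174 / 24.20 = 461.7355
CPM(Mapk7 siRNA rep2) = 51927 / 17.64 = 2943.7075
mean CPM(scramble siRNA) = 2111.6262; mean CPM(Mapk7 siRNA) = 1702.7215
Fold change = 1702.7215 / 2111.6262 = 0.80636
log2(0.80636) = -0.3105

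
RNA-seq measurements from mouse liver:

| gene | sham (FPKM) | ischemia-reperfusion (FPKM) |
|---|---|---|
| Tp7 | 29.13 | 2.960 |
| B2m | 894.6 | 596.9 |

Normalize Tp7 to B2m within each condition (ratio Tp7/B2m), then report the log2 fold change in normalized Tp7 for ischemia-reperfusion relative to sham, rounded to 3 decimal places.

Tp7/B2m (sham) = 29.13 / 894.6 = 0.032562
Tp7/B2m (ischemia-reperfusion) = 2.960 / 596.9 = 0.004959
Fold change = 0.004959 / 0.032562 = 0.1523
log2(0.1523) = -2.7151

-2.715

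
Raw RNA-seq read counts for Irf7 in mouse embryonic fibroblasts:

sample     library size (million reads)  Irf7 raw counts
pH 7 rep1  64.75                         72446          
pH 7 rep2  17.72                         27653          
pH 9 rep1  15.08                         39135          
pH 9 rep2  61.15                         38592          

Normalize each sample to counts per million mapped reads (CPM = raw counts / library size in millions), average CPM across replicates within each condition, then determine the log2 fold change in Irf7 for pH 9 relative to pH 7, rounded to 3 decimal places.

0.268

CPM(pH 7 rep1) = 72446 / 64.75 = 1118.8571
CPM(pH 7 rep2) = 27653 / 17.72 = 1560.5530
CPM(pH 9 rep1) = 39135 / 15.08 = 2595.1592
CPM(pH 9 rep2) = 38592 / 61.15 = 631.1038
mean CPM(pH 7) = 1339.7051; mean CPM(pH 9) = 1613.1315
Fold change = 1613.1315 / 1339.7051 = 1.20409
log2(1.20409) = 0.2679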